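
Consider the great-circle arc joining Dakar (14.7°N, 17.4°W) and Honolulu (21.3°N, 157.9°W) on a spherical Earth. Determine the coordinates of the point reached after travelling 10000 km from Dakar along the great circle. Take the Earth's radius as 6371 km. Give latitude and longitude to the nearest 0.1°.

≈ 40.4°N, 120.2°W

The haversine formula gives a central angle δ ≈ 2.218 rad (127.1°) between the endpoints. The total great-circle distance is δ·R ≈ 2.218 × 6371 ≈ 14133 km, so the target fraction is f = 10000/14133 ≈ 0.708.
Interpolate at f ≈ 0.708 with slerp weights a = sin((1−f)δ)/sin δ ≈ 0.757, b = sin(fδ)/sin δ ≈ 1.254.
p = a·p₁ + b·p₂ ≈ (-0.383, -0.659, 0.648); φ = arcsin(p_z) ≈ 40.36°, λ = atan2(p_y, p_x) ≈ -120.19°.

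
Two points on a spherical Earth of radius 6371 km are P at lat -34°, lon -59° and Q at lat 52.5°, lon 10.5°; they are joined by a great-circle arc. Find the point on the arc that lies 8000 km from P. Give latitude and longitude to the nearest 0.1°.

≈ lat 27.5°, lon -19.6°

Write both endpoints as unit vectors p₁, p₂ with components (cos φ cos λ, cos φ sin λ, sin φ).
The central angle between the endpoints is δ = arccos(p₁·p₂) ≈ 1.841 rad (105.5°). The total great-circle distance is δ·R ≈ 1.841 × 6371 ≈ 11729 km, so the target fraction is f = 8000/11729 ≈ 0.682.
Interpolate at f ≈ 0.682 with slerp weights a = sin((1−f)δ)/sin δ ≈ 0.573, b = sin(fδ)/sin δ ≈ 0.987.
p = a·p₁ + b·p₂ ≈ (0.835, -0.298, 0.462); φ = arcsin(p_z) ≈ 27.53°, λ = atan2(p_y, p_x) ≈ -19.63°.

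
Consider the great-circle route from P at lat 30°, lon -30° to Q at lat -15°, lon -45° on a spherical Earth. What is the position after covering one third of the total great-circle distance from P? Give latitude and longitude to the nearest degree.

Write both endpoints as unit vectors p₁, p₂ with components (cos φ cos λ, cos φ sin λ, sin φ).
The central angle between the endpoints is δ = arccos(p₁·p₂) ≈ 0.825 rad (47.3°).
Interpolate at f = 1/3 with slerp weights a = sin((1−f)δ)/sin δ ≈ 0.712, b = sin(fδ)/sin δ ≈ 0.370.
p = a·p₁ + b·p₂ ≈ (0.786, -0.561, 0.260); φ = arcsin(p_z) ≈ 15.08°, λ = atan2(p_y, p_x) ≈ -35.49°.

≈ lat 15°, lon -35°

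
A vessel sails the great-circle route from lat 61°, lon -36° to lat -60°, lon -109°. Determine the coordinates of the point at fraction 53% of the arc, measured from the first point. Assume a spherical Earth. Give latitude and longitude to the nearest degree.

The haversine formula gives a central angle δ ≈ 2.328 rad (133.4°) between the endpoints.
Interpolate at f = 0.53 with slerp weights a = sin((1−f)δ)/sin δ ≈ 1.222, b = sin(fδ)/sin δ ≈ 1.298.
p = a·p₁ + b·p₂ ≈ (0.268, -0.962, -0.055); φ = arcsin(p_z) ≈ -3.17°, λ = atan2(p_y, p_x) ≈ -74.43°.

≈ lat -3°, lon -74°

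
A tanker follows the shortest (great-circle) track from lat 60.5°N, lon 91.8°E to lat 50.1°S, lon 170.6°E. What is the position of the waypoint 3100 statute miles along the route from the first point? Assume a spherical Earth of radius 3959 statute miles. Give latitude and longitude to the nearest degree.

Convert each endpoint to a unit vector on the sphere (x = cos φ cos λ, y = cos φ sin λ, z = sin φ).
The central angle between the endpoints is δ = arccos(p₁·p₂) ≈ 2.222 rad (127.3°). The total great-circle distance is δ·R ≈ 2.222 × 3959 ≈ 8798 mi, so the target fraction is f = 3100/8798 ≈ 0.352.
Interpolate at f ≈ 0.352 with slerp weights a = sin((1−f)δ)/sin δ ≈ 1.247, b = sin(fδ)/sin δ ≈ 0.887.
p = a·p₁ + b·p₂ ≈ (-0.581, 0.707, 0.404); φ = arcsin(p_z) ≈ 23.86°, λ = atan2(p_y, p_x) ≈ 129.42°.

≈ lat 24°N, lon 129°E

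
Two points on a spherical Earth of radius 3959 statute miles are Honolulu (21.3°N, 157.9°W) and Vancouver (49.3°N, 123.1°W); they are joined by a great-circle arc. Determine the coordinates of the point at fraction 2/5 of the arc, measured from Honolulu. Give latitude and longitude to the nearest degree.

≈ (34°N, 147°W)

Convert each endpoint to a unit vector on the sphere (x = cos φ cos λ, y = cos φ sin λ, z = sin φ).
The central angle between the endpoints is δ = arccos(p₁·p₂) ≈ 0.685 rad (39.3°).
Interpolate at f = 2/5 with slerp weights a = sin((1−f)δ)/sin δ ≈ 0.632, b = sin(fδ)/sin δ ≈ 0.428.
p = a·p₁ + b·p₂ ≈ (-0.697, -0.455, 0.554); φ = arcsin(p_z) ≈ 33.62°, λ = atan2(p_y, p_x) ≈ -146.88°.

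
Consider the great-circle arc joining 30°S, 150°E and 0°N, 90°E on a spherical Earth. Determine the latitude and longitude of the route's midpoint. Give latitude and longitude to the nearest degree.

From cos δ = sin φ₁ sin φ₂ + cos φ₁ cos φ₂ cos Δλ, the central angle is δ ≈ 1.123 rad (64.3°).
Interpolate at f = 1/2 with slerp weights a = sin((1−f)δ)/sin δ ≈ 0.591, b = sin(fδ)/sin δ ≈ 0.591.
p = a·p₁ + b·p₂ ≈ (-0.443, 0.846, -0.295); φ = arcsin(p_z) ≈ -17.18°, λ = atan2(p_y, p_x) ≈ 117.63°.

≈ 17°S, 118°E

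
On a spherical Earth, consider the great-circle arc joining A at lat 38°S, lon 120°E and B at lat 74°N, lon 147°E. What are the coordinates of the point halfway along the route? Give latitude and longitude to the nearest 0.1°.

Write both endpoints as unit vectors p₁, p₂ with components (cos φ cos λ, cos φ sin λ, sin φ).
The central angle between the endpoints is δ = arccos(p₁·p₂) ≈ 1.980 rad (113.5°).
Interpolate at f = 1/2 with slerp weights a = sin((1−f)δ)/sin δ ≈ 0.912, b = sin(fδ)/sin δ ≈ 0.912.
p = a·p₁ + b·p₂ ≈ (-0.570, 0.759, 0.315); φ = arcsin(p_z) ≈ 18.36°, λ = atan2(p_y, p_x) ≈ 126.90°.

≈ lat 18.4°N, lon 126.9°E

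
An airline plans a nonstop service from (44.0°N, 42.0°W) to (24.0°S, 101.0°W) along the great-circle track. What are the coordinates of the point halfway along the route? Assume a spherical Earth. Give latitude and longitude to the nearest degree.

≈ (11°N, 75°W)

From cos δ = sin φ₁ sin φ₂ + cos φ₁ cos φ₂ cos Δλ, the central angle is δ ≈ 1.515 rad (86.8°).
Interpolate at f = 1/2 with slerp weights a = sin((1−f)δ)/sin δ ≈ 0.688, b = sin(fδ)/sin δ ≈ 0.688.
p = a·p₁ + b·p₂ ≈ (0.248, -0.948, 0.198); φ = arcsin(p_z) ≈ 11.43°, λ = atan2(p_y, p_x) ≈ -75.35°.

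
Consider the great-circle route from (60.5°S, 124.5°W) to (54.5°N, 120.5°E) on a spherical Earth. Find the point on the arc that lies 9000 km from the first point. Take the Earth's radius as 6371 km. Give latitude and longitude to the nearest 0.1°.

≈ (1.5°N, 167.0°E)

Write both endpoints as unit vectors p₁, p₂ with components (cos φ cos λ, cos φ sin λ, sin φ).
The central angle between the endpoints is δ = arccos(p₁·p₂) ≈ 2.549 rad (146.0°). The total great-circle distance is δ·R ≈ 2.549 × 6371 ≈ 16239 km, so the target fraction is f = 9000/16239 ≈ 0.554.
Interpolate at f ≈ 0.554 with slerp weights a = sin((1−f)δ)/sin δ ≈ 1.624, b = sin(fδ)/sin δ ≈ 1.768.
p = a·p₁ + b·p₂ ≈ (-0.974, 0.226, 0.026); φ = arcsin(p_z) ≈ 1.49°, λ = atan2(p_y, p_x) ≈ 166.96°.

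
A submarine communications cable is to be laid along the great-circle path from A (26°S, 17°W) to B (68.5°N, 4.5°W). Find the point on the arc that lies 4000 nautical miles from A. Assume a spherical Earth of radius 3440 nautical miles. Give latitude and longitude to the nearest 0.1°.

The haversine formula gives a central angle δ ≈ 1.657 rad (94.9°) between the endpoints. The total great-circle distance is δ·R ≈ 1.657 × 3440 ≈ 5701 nmi, so the target fraction is f = 4000/5701 ≈ 0.702.
Interpolate at f ≈ 0.702 with slerp weights a = sin((1−f)δ)/sin δ ≈ 0.476, b = sin(fδ)/sin δ ≈ 0.921.
p = a·p₁ + b·p₂ ≈ (0.746, -0.152, 0.648); φ = arcsin(p_z) ≈ 40.43°, λ = atan2(p_y, p_x) ≈ -11.49°.

≈ (40.4°N, 11.5°W)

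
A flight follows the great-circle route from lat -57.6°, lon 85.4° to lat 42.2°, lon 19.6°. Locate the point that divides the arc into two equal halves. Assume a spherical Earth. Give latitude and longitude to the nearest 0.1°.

≈ lat -9.1°, lon 46.6°

From cos δ = sin φ₁ sin φ₂ + cos φ₁ cos φ₂ cos Δλ, the central angle is δ ≈ 1.987 rad (113.9°).
Interpolate at f = 1/2 with slerp weights a = sin((1−f)δ)/sin δ ≈ 0.916, b = sin(fδ)/sin δ ≈ 0.916.
p = a·p₁ + b·p₂ ≈ (0.679, 0.717, -0.158); φ = arcsin(p_z) ≈ -9.10°, λ = atan2(p_y, p_x) ≈ 46.57°.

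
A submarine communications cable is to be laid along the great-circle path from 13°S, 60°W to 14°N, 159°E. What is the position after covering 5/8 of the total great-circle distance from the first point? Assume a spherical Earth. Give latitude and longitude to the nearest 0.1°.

From cos δ = sin φ₁ sin φ₂ + cos φ₁ cos φ₂ cos Δλ, the central angle is δ ≈ 2.480 rad (142.1°).
Interpolate at f = 5/8 with slerp weights a = sin((1−f)δ)/sin δ ≈ 1.305, b = sin(fδ)/sin δ ≈ 1.628.
p = a·p₁ + b·p₂ ≈ (-0.839, -0.535, 0.100); φ = arcsin(p_z) ≈ 5.75°, λ = atan2(p_y, p_x) ≈ -147.45°.

≈ 5.7°N, 147.4°W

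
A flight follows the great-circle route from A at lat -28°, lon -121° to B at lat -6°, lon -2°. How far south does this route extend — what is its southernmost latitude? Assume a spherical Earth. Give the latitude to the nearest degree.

The great circle lies in the plane with unit normal n̂ = (p₁ × p₂)/|p₁ × p₂|.
Here n̂_z ≈ +0.829; the vertex latitude is φ_max = arccos|n̂_z| ≈ 34.0°.
Check via Clairaut: cos φ_max = |cos φ₁| · sin C = cos(28.0°)·sin(110.1°) ≈ 0.829, again giving ≈ 34.0°.

≈ -34°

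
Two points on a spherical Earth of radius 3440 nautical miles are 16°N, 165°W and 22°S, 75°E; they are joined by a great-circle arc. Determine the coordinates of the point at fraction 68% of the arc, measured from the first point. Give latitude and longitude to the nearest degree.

≈ 14°S, 116°E

Write both endpoints as unit vectors p₁, p₂ with components (cos φ cos λ, cos φ sin λ, sin φ).
The central angle between the endpoints is δ = arccos(p₁·p₂) ≈ 2.152 rad (123.3°).
Interpolate at f = 0.68 with slerp weights a = sin((1−f)δ)/sin δ ≈ 0.760, b = sin(fδ)/sin δ ≈ 1.189.
p = a·p₁ + b·p₂ ≈ (-0.420, 0.876, -0.236); φ = arcsin(p_z) ≈ -13.65°, λ = atan2(p_y, p_x) ≈ 115.64°.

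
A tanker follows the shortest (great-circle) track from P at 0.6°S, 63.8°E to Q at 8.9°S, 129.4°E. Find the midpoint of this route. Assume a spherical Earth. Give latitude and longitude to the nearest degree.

Write both endpoints as unit vectors p₁, p₂ with components (cos φ cos λ, cos φ sin λ, sin φ).
The central angle between the endpoints is δ = arccos(p₁·p₂) ≈ 1.149 rad (65.8°).
Interpolate at f = 1/2 with slerp weights a = sin((1−f)δ)/sin δ ≈ 0.596, b = sin(fδ)/sin δ ≈ 0.596.
p = a·p₁ + b·p₂ ≈ (-0.111, 0.989, -0.098); φ = arcsin(p_z) ≈ -5.65°, λ = atan2(p_y, p_x) ≈ 96.38°.

≈ 6°S, 96°E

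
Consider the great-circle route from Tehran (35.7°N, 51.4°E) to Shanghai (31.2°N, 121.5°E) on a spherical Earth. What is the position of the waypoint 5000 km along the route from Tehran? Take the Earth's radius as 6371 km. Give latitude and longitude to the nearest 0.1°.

Write both endpoints as unit vectors p₁, p₂ with components (cos φ cos λ, cos φ sin λ, sin φ).
The central angle between the endpoints is δ = arccos(p₁·p₂) ≈ 1.002 rad (57.4°). The total great-circle distance is δ·R ≈ 1.002 × 6371 ≈ 6383 km, so the target fraction is f = 5000/6383 ≈ 0.783.
Interpolate at f ≈ 0.783 with slerp weights a = sin((1−f)δ)/sin δ ≈ 0.256, b = sin(fδ)/sin δ ≈ 0.839.
p = a·p₁ + b·p₂ ≈ (-0.245, 0.774, 0.584); φ = arcsin(p_z) ≈ 35.71°, λ = atan2(p_y, p_x) ≈ 107.59°.

≈ 35.7°N, 107.6°E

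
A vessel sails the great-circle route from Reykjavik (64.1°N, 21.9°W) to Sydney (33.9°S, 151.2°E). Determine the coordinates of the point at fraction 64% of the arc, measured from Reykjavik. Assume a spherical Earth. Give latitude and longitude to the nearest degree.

≈ 20°N, 146°E

Convert each endpoint to a unit vector on the sphere (x = cos φ cos λ, y = cos φ sin λ, z = sin φ).
The central angle between the endpoints is δ = arccos(p₁·p₂) ≈ 2.609 rad (149.5°).
Interpolate at f = 0.64 with slerp weights a = sin((1−f)δ)/sin δ ≈ 1.590, b = sin(fδ)/sin δ ≈ 1.961.
p = a·p₁ + b·p₂ ≈ (-0.782, 0.525, 0.337); φ = arcsin(p_z) ≈ 19.70°, λ = atan2(p_y, p_x) ≈ 146.11°.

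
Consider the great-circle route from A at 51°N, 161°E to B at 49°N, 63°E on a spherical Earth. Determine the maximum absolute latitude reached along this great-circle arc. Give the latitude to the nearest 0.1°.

The great circle lies in the plane with unit normal n̂ = (p₁ × p₂)/|p₁ × p₂|.
Here n̂_z ≈ -0.482; the vertex latitude is φ_max = arccos|n̂_z| ≈ 61.2°.
Check via Clairaut: cos φ_max = |cos φ₁| · sin C = cos(51.0°)·sin(50.0°) ≈ 0.482, again giving ≈ 61.2°.

≈ 61.2°N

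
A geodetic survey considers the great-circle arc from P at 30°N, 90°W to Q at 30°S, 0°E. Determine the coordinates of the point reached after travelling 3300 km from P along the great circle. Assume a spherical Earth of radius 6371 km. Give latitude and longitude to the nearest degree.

≈ 14°N, 63°W

Convert each endpoint to a unit vector on the sphere (x = cos φ cos λ, y = cos φ sin λ, z = sin φ).
The central angle between the endpoints is δ = arccos(p₁·p₂) ≈ 1.823 rad (104.5°). The total great-circle distance is δ·R ≈ 1.823 × 6371 ≈ 11617 km, so the target fraction is f = 3300/11617 ≈ 0.284.
Interpolate at f ≈ 0.284 with slerp weights a = sin((1−f)δ)/sin δ ≈ 0.997, b = sin(fδ)/sin δ ≈ 0.511.
p = a·p₁ + b·p₂ ≈ (0.443, -0.863, 0.243); φ = arcsin(p_z) ≈ 14.04°, λ = atan2(p_y, p_x) ≈ -62.84°.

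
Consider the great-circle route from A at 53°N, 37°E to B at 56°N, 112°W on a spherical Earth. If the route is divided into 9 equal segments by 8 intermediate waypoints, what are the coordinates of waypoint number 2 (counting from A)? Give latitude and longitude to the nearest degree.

From cos δ = sin φ₁ sin φ₂ + cos φ₁ cos φ₂ cos Δλ, the central angle is δ ≈ 1.188 rad (68.1°).
Interpolate at f = 2/9 with slerp weights a = sin((1−f)δ)/sin δ ≈ 0.860, b = sin(fδ)/sin δ ≈ 0.281.
p = a·p₁ + b·p₂ ≈ (0.355, 0.166, 0.920); φ = arcsin(p_z) ≈ 66.96°, λ = atan2(p_y, p_x) ≈ 25.05°.

≈ 67°N, 25°E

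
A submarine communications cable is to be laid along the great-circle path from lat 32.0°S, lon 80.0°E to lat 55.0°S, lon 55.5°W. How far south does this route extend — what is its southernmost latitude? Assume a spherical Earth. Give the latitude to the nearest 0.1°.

The great circle lies in the plane with unit normal n̂ = (p₁ × p₂)/|p₁ × p₂|.
Here n̂_z ≈ -0.342; the vertex latitude is φ_max = arccos|n̂_z| ≈ 70.0°.
Check via Clairaut: cos φ_max = |cos φ₁| · sin C = cos(32.0°)·sin(156.2°) ≈ 0.342, again giving ≈ 70.0°.

≈ 70.0°S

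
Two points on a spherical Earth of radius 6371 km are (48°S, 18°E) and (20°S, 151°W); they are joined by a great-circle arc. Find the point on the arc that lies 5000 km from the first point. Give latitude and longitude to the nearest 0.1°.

≈ (81.8°S, 89.1°W)

The haversine formula gives a central angle δ ≈ 1.942 rad (111.3°) between the endpoints. The total great-circle distance is δ·R ≈ 1.942 × 6371 ≈ 12375 km, so the target fraction is f = 5000/12375 ≈ 0.404.
Interpolate at f ≈ 0.404 with slerp weights a = sin((1−f)δ)/sin δ ≈ 0.983, b = sin(fδ)/sin δ ≈ 0.758.
p = a·p₁ + b·p₂ ≈ (0.002, -0.142, -0.990); φ = arcsin(p_z) ≈ -81.82°, λ = atan2(p_y, p_x) ≈ -89.14°.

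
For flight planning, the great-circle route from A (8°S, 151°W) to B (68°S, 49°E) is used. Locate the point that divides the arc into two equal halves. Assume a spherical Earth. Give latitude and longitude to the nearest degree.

≈ (59°S, 162°W)

Convert each endpoint to a unit vector on the sphere (x = cos φ cos λ, y = cos φ sin λ, z = sin φ).
The central angle between the endpoints is δ = arccos(p₁·p₂) ≈ 1.792 rad (102.7°).
Interpolate at f = 1/2 with slerp weights a = sin((1−f)δ)/sin δ ≈ 0.800, b = sin(fδ)/sin δ ≈ 0.800.
p = a·p₁ + b·p₂ ≈ (-0.497, -0.158, -0.854); φ = arcsin(p_z) ≈ -58.60°, λ = atan2(p_y, p_x) ≈ -162.35°.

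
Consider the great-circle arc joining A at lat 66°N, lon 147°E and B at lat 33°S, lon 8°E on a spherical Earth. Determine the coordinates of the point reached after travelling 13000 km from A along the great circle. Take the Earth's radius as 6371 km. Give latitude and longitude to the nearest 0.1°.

From cos δ = sin φ₁ sin φ₂ + cos φ₁ cos φ₂ cos Δλ, the central angle is δ ≈ 2.426 rad (139.0°). The total great-circle distance is δ·R ≈ 2.426 × 6371 ≈ 15459 km, so the target fraction is f = 13000/15459 ≈ 0.841.
Interpolate at f ≈ 0.841 with slerp weights a = sin((1−f)δ)/sin δ ≈ 0.574, b = sin(fδ)/sin δ ≈ 1.360.
p = a·p₁ + b·p₂ ≈ (0.934, 0.286, -0.216); φ = arcsin(p_z) ≈ -12.49°, λ = atan2(p_y, p_x) ≈ 17.03°.

≈ lat 12.5°S, lon 17.0°E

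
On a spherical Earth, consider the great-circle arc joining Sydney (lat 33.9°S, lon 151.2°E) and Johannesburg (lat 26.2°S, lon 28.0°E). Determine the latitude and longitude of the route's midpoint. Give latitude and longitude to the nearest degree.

≈ lat 51°S, lon 85°E

Write both endpoints as unit vectors p₁, p₂ with components (cos φ cos λ, cos φ sin λ, sin φ).
The central angle between the endpoints is δ = arccos(p₁·p₂) ≈ 1.733 rad (99.3°).
Interpolate at f = 1/2 with slerp weights a = sin((1−f)δ)/sin δ ≈ 0.772, b = sin(fδ)/sin δ ≈ 0.772.
p = a·p₁ + b·p₂ ≈ (0.050, 0.634, -0.772); φ = arcsin(p_z) ≈ -50.50°, λ = atan2(p_y, p_x) ≈ 85.48°.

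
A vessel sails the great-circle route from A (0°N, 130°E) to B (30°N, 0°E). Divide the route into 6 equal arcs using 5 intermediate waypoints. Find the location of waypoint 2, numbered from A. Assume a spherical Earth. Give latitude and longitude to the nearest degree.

≈ (23°N, 95°E)

From cos δ = sin φ₁ sin φ₂ + cos φ₁ cos φ₂ cos Δλ, the central angle is δ ≈ 2.161 rad (123.8°).
Interpolate at f = 2/6 with slerp weights a = sin((1−f)δ)/sin δ ≈ 1.194, b = sin(fδ)/sin δ ≈ 0.794.
p = a·p₁ + b·p₂ ≈ (-0.080, 0.914, 0.397); φ = arcsin(p_z) ≈ 23.39°, λ = atan2(p_y, p_x) ≈ 94.97°.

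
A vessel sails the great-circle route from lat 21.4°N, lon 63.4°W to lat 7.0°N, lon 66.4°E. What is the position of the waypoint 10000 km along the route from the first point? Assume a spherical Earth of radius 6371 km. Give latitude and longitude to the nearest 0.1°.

≈ lat 22.6°N, lon 35.9°E

Write both endpoints as unit vectors p₁, p₂ with components (cos φ cos λ, cos φ sin λ, sin φ).
The central angle between the endpoints is δ = arccos(p₁·p₂) ≈ 2.150 rad (123.2°). The total great-circle distance is δ·R ≈ 2.150 × 6371 ≈ 13695 km, so the target fraction is f = 10000/13695 ≈ 0.730.
Interpolate at f ≈ 0.730 with slerp weights a = sin((1−f)δ)/sin δ ≈ 0.655, b = sin(fδ)/sin δ ≈ 1.195.
p = a·p₁ + b·p₂ ≈ (0.748, 0.541, 0.384); φ = arcsin(p_z) ≈ 22.61°, λ = atan2(p_y, p_x) ≈ 35.91°.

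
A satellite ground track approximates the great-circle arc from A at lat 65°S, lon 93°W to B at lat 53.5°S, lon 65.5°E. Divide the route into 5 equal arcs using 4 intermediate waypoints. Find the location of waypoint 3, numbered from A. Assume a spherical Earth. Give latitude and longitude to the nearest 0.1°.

Convert each endpoint to a unit vector on the sphere (x = cos φ cos λ, y = cos φ sin λ, z = sin φ).
The central angle between the endpoints is δ = arccos(p₁·p₂) ≈ 1.053 rad (60.4°).
Interpolate at f = 3/5 with slerp weights a = sin((1−f)δ)/sin δ ≈ 0.471, b = sin(fδ)/sin δ ≈ 0.680.
p = a·p₁ + b·p₂ ≈ (0.157, 0.169, -0.973); φ = arcsin(p_z) ≈ -76.64°, λ = atan2(p_y, p_x) ≈ 47.11°.

≈ lat 76.6°S, lon 47.1°E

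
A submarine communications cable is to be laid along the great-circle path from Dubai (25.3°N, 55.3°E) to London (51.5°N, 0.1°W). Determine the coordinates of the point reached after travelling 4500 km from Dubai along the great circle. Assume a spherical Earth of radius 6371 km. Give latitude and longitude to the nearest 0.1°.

≈ (49.2°N, 13.0°E)

The haversine formula gives a central angle δ ≈ 0.858 rad (49.2°) between the endpoints. The total great-circle distance is δ·R ≈ 0.858 × 6371 ≈ 5466 km, so the target fraction is f = 4500/5466 ≈ 0.823.
Interpolate at f ≈ 0.823 with slerp weights a = sin((1−f)δ)/sin δ ≈ 0.200, b = sin(fδ)/sin δ ≈ 0.858.
p = a·p₁ + b·p₂ ≈ (0.637, 0.147, 0.757); φ = arcsin(p_z) ≈ 49.18°, λ = atan2(p_y, p_x) ≈ 13.03°.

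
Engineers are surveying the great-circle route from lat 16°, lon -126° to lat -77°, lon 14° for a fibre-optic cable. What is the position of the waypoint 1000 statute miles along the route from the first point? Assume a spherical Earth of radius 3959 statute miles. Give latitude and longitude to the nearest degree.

≈ lat 2°, lon -124°

Write both endpoints as unit vectors p₁, p₂ with components (cos φ cos λ, cos φ sin λ, sin φ).
The central angle between the endpoints is δ = arccos(p₁·p₂) ≈ 2.020 rad (115.7°). The total great-circle distance is δ·R ≈ 2.020 × 3959 ≈ 7997 mi, so the target fraction is f = 1000/7997 ≈ 0.125.
Interpolate at f ≈ 0.125 with slerp weights a = sin((1−f)δ)/sin δ ≈ 1.089, b = sin(fδ)/sin δ ≈ 0.277.
p = a·p₁ + b·p₂ ≈ (-0.555, -0.832, 0.030); φ = arcsin(p_z) ≈ 1.71°, λ = atan2(p_y, p_x) ≈ -123.70°.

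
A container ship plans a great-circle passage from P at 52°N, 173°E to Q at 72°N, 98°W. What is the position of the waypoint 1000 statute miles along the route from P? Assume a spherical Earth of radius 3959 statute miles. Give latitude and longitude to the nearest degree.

Write both endpoints as unit vectors p₁, p₂ with components (cos φ cos λ, cos φ sin λ, sin φ).
The central angle between the endpoints is δ = arccos(p₁·p₂) ≈ 0.719 rad (41.2°). The total great-circle distance is δ·R ≈ 0.719 × 3959 ≈ 2845 mi, so the target fraction is f = 1000/2845 ≈ 0.352.
Interpolate at f ≈ 0.352 with slerp weights a = sin((1−f)δ)/sin δ ≈ 0.682, b = sin(fδ)/sin δ ≈ 0.380.
p = a·p₁ + b·p₂ ≈ (-0.433, -0.065, 0.899); φ = arcsin(p_z) ≈ 64.01°, λ = atan2(p_y, p_x) ≈ -171.47°.

≈ 64°N, 171°W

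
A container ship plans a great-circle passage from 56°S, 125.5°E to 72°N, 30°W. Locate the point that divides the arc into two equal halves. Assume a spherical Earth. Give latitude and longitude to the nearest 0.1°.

From cos δ = sin φ₁ sin φ₂ + cos φ₁ cos φ₂ cos Δλ, the central angle is δ ≈ 2.811 rad (161.0°).
Interpolate at f = 1/2 with slerp weights a = sin((1−f)δ)/sin δ ≈ 3.035, b = sin(fδ)/sin δ ≈ 3.035.
p = a·p₁ + b·p₂ ≈ (-0.173, 0.913, 0.370); φ = arcsin(p_z) ≈ 21.73°, λ = atan2(p_y, p_x) ≈ 100.75°.

≈ 21.7°N, 100.8°E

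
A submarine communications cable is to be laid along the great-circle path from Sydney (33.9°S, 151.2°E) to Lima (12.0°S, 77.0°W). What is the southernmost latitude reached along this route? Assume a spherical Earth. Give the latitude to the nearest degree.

The great circle lies in the plane with unit normal n̂ = (p₁ × p₂)/|p₁ × p₂|.
Here n̂_z ≈ +0.669; the vertex latitude is φ_max = arccos|n̂_z| ≈ 48.0°.
Check via Clairaut: cos φ_max = |cos φ₁| · sin C = cos(33.9°)·sin(126.3°) ≈ 0.669, again giving ≈ 48.0°.

≈ 48°S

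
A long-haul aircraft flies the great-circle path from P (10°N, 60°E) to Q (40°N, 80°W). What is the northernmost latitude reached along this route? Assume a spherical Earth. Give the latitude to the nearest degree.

≈ 57°N

The great circle lies in the plane with unit normal n̂ = (p₁ × p₂)/|p₁ × p₂|.
Here n̂_z ≈ -0.548; the vertex latitude is φ_max = arccos|n̂_z| ≈ 56.8°.
Check via Clairaut: cos φ_max = |cos φ₁| · sin C = cos(10.0°)·sin(33.8°) ≈ 0.548, again giving ≈ 56.8°.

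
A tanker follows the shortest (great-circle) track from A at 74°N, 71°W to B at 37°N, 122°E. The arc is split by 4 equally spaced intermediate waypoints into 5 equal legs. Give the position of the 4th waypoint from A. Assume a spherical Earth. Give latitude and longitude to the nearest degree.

≈ 51°N, 123°E

The haversine formula gives a central angle δ ≈ 1.198 rad (68.7°) between the endpoints.
Interpolate at f = 4/5 with slerp weights a = sin((1−f)δ)/sin δ ≈ 0.255, b = sin(fδ)/sin δ ≈ 0.879.
p = a·p₁ + b·p₂ ≈ (-0.349, 0.529, 0.774); φ = arcsin(p_z) ≈ 50.69°, λ = atan2(p_y, p_x) ≈ 123.43°.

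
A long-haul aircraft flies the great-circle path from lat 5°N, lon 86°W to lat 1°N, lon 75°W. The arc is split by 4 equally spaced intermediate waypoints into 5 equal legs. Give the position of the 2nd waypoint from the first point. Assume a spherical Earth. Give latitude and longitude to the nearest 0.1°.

Write both endpoints as unit vectors p₁, p₂ with components (cos φ cos λ, cos φ sin λ, sin φ).
The central angle between the endpoints is δ = arccos(p₁·p₂) ≈ 0.204 rad (11.7°).
Interpolate at f = 2/5 with slerp weights a = sin((1−f)δ)/sin δ ≈ 0.603, b = sin(fδ)/sin δ ≈ 0.402.
p = a·p₁ + b·p₂ ≈ (0.146, -0.987, 0.060); φ = arcsin(p_z) ≈ 3.41°, λ = atan2(p_y, p_x) ≈ -81.59°.

≈ lat 3.4°N, lon 81.6°W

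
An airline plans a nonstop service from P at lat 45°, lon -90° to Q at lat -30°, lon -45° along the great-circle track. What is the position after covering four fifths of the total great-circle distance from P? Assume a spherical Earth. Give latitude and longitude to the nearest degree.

Write both endpoints as unit vectors p₁, p₂ with components (cos φ cos λ, cos φ sin λ, sin φ).
The central angle between the endpoints is δ = arccos(p₁·p₂) ≈ 1.491 rad (85.4°).
Interpolate at f = 4/5 with slerp weights a = sin((1−f)δ)/sin δ ≈ 0.295, b = sin(fδ)/sin δ ≈ 0.932.
p = a·p₁ + b·p₂ ≈ (0.571, -0.779, -0.258); φ = arcsin(p_z) ≈ -14.94°, λ = atan2(p_y, p_x) ≈ -53.77°.

≈ lat -15°, lon -54°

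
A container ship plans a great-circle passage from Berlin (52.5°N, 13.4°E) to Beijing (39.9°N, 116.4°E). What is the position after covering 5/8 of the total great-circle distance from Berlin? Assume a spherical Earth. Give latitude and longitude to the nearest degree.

Write both endpoints as unit vectors p₁, p₂ with components (cos φ cos λ, cos φ sin λ, sin φ).
The central angle between the endpoints is δ = arccos(p₁·p₂) ≈ 1.155 rad (66.2°).
Interpolate at f = 5/8 with slerp weights a = sin((1−f)δ)/sin δ ≈ 0.459, b = sin(fδ)/sin δ ≈ 0.722.
p = a·p₁ + b·p₂ ≈ (0.025, 0.561, 0.827); φ = arcsin(p_z) ≈ 55.83°, λ = atan2(p_y, p_x) ≈ 87.42°.

≈ 56°N, 87°E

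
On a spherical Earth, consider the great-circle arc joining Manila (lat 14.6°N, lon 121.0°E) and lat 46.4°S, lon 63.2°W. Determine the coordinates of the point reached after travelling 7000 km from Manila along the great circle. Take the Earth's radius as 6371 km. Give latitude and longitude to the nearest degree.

Write both endpoints as unit vectors p₁, p₂ with components (cos φ cos λ, cos φ sin λ, sin φ).
The central angle between the endpoints is δ = arccos(p₁·p₂) ≈ 2.583 rad (148.0°). The total great-circle distance is δ·R ≈ 2.583 × 6371 ≈ 16457 km, so the target fraction is f = 7000/16457 ≈ 0.425.
Interpolate at f ≈ 0.425 with slerp weights a = sin((1−f)δ)/sin δ ≈ 1.880, b = sin(fδ)/sin δ ≈ 1.681.
p = a·p₁ + b·p₂ ≈ (-0.415, 0.525, -0.743); φ = arcsin(p_z) ≈ -48.02°, λ = atan2(p_y, p_x) ≈ 128.29°.

≈ lat 48°S, lon 128°E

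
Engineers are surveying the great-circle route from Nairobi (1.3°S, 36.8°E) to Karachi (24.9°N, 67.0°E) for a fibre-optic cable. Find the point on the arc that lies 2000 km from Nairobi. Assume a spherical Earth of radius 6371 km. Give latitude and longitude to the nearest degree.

Convert each endpoint to a unit vector on the sphere (x = cos φ cos λ, y = cos φ sin λ, z = sin φ).
The central angle between the endpoints is δ = arccos(p₁·p₂) ≈ 0.685 rad (39.3°). The total great-circle distance is δ·R ≈ 0.685 × 6371 ≈ 4367 km, so the target fraction is f = 2000/4367 ≈ 0.458.
Interpolate at f ≈ 0.458 with slerp weights a = sin((1−f)δ)/sin δ ≈ 0.573, b = sin(fδ)/sin δ ≈ 0.488.
p = a·p₁ + b·p₂ ≈ (0.632, 0.751, 0.192); φ = arcsin(p_z) ≈ 11.09°, λ = atan2(p_y, p_x) ≈ 49.91°.

≈ 11°N, 50°E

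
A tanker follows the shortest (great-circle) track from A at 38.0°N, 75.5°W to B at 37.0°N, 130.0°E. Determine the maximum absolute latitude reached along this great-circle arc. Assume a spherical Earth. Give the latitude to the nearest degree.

The great circle lies in the plane with unit normal n̂ = (p₁ × p₂)/|p₁ × p₂|.
Here n̂_z ≈ -0.276; the vertex latitude is φ_max = arccos|n̂_z| ≈ 74.0°.
Check via Clairaut: cos φ_max = |cos φ₁| · sin C = cos(38.0°)·sin(20.5°) ≈ 0.276, again giving ≈ 74.0°.

≈ 74°N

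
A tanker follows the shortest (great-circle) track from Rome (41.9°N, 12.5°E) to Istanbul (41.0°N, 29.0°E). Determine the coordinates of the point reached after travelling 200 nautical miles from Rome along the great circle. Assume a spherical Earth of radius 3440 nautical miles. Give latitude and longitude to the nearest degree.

Convert each endpoint to a unit vector on the sphere (x = cos φ cos λ, y = cos φ sin λ, z = sin φ).
The central angle between the endpoints is δ = arccos(p₁·p₂) ≈ 0.216 rad (12.4°). The total great-circle distance is δ·R ≈ 0.216 × 3440 ≈ 743 nmi, so the target fraction is f = 200/743 ≈ 0.269.
Interpolate at f ≈ 0.269 with slerp weights a = sin((1−f)δ)/sin δ ≈ 0.734, b = sin(fδ)/sin δ ≈ 0.271.
p = a·p₁ + b·p₂ ≈ (0.712, 0.217, 0.668); φ = arcsin(p_z) ≈ 41.89°, λ = atan2(p_y, p_x) ≈ 16.98°.

≈ 42°N, 17°E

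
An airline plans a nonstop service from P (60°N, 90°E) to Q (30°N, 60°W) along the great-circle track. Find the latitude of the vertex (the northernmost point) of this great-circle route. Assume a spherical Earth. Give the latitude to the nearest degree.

≈ 77°N

The great circle lies in the plane with unit normal n̂ = (p₁ × p₂)/|p₁ × p₂|.
Here n̂_z ≈ -0.217; the vertex latitude is φ_max = arccos|n̂_z| ≈ 77.5°.
Check via Clairaut: cos φ_max = |cos φ₁| · sin C = cos(60.0°)·sin(25.7°) ≈ 0.217, again giving ≈ 77.5°.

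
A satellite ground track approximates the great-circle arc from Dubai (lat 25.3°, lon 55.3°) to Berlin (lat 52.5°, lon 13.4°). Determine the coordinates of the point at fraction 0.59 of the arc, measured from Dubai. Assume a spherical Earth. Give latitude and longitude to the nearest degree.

≈ lat 43°, lon 35°

The haversine formula gives a central angle δ ≈ 0.725 rad (41.5°) between the endpoints.
Interpolate at f = 0.59 with slerp weights a = sin((1−f)δ)/sin δ ≈ 0.442, b = sin(fδ)/sin δ ≈ 0.626.
p = a·p₁ + b·p₂ ≈ (0.598, 0.417, 0.685); φ = arcsin(p_z) ≈ 43.24°, λ = atan2(p_y, p_x) ≈ 34.87°.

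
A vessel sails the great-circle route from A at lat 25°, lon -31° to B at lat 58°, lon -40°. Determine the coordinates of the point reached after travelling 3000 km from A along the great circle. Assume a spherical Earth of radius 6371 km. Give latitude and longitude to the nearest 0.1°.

≈ lat 51.6°, lon -37.3°

From cos δ = sin φ₁ sin φ₂ + cos φ₁ cos φ₂ cos Δλ, the central angle is δ ≈ 0.587 rad (33.6°). The total great-circle distance is δ·R ≈ 0.587 × 6371 ≈ 3738 km, so the target fraction is f = 3000/3738 ≈ 0.803.
Interpolate at f ≈ 0.803 with slerp weights a = sin((1−f)δ)/sin δ ≈ 0.209, b = sin(fδ)/sin δ ≈ 0.819.
p = a·p₁ + b·p₂ ≈ (0.495, -0.377, 0.783); φ = arcsin(p_z) ≈ 51.55°, λ = atan2(p_y, p_x) ≈ -37.27°.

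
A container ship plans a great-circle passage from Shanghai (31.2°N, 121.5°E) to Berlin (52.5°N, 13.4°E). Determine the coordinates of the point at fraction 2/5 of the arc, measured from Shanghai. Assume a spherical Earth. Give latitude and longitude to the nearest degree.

≈ 52°N, 92°E

Write both endpoints as unit vectors p₁, p₂ with components (cos φ cos λ, cos φ sin λ, sin φ).
The central angle between the endpoints is δ = arccos(p₁·p₂) ≈ 1.319 rad (75.6°).
Interpolate at f = 2/5 with slerp weights a = sin((1−f)δ)/sin δ ≈ 0.734, b = sin(fδ)/sin δ ≈ 0.520.
p = a·p₁ + b·p₂ ≈ (-0.020, 0.609, 0.793); φ = arcsin(p_z) ≈ 52.46°, λ = atan2(p_y, p_x) ≈ 91.92°.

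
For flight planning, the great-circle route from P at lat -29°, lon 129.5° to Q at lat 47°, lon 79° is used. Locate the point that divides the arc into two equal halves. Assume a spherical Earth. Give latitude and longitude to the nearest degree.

≈ lat 10°, lon 108°

Write both endpoints as unit vectors p₁, p₂ with components (cos φ cos λ, cos φ sin λ, sin φ).
The central angle between the endpoints is δ = arccos(p₁·p₂) ≈ 1.546 rad (88.6°).
Interpolate at f = 1/2 with slerp weights a = sin((1−f)δ)/sin δ ≈ 0.698, b = sin(fδ)/sin δ ≈ 0.698.
p = a·p₁ + b·p₂ ≈ (-0.298, 0.939, 0.172); φ = arcsin(p_z) ≈ 9.92°, λ = atan2(p_y, p_x) ≈ 107.59°.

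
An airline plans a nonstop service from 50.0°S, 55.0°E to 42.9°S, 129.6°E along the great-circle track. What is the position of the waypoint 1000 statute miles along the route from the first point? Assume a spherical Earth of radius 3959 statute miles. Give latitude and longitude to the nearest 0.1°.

≈ 53.4°S, 77.8°E

Write both endpoints as unit vectors p₁, p₂ with components (cos φ cos λ, cos φ sin λ, sin φ).
The central angle between the endpoints is δ = arccos(p₁·p₂) ≈ 0.868 rad (49.7°). The total great-circle distance is δ·R ≈ 0.868 × 3959 ≈ 3436 mi, so the target fraction is f = 1000/3436 ≈ 0.291.
Interpolate at f ≈ 0.291 with slerp weights a = sin((1−f)δ)/sin δ ≈ 0.756, b = sin(fδ)/sin δ ≈ 0.328.
p = a·p₁ + b·p₂ ≈ (0.126, 0.583, -0.802); φ = arcsin(p_z) ≈ -53.37°, λ = atan2(p_y, p_x) ≈ 77.81°.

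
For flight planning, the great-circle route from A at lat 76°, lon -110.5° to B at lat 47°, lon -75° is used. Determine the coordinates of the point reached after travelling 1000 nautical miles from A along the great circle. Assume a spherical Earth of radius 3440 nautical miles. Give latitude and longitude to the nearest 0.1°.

≈ lat 62.0°, lon -83.7°

Write both endpoints as unit vectors p₁, p₂ with components (cos φ cos λ, cos φ sin λ, sin φ).
The central angle between the endpoints is δ = arccos(p₁·p₂) ≈ 0.566 rad (32.4°). The total great-circle distance is δ·R ≈ 0.566 × 3440 ≈ 1948 nmi, so the target fraction is f = 1000/1948 ≈ 0.513.
Interpolate at f ≈ 0.513 with slerp weights a = sin((1−f)δ)/sin δ ≈ 0.507, b = sin(fδ)/sin δ ≈ 0.534.
p = a·p₁ + b·p₂ ≈ (0.051, -0.467, 0.883); φ = arcsin(p_z) ≈ 61.98°, λ = atan2(p_y, p_x) ≈ -83.72°.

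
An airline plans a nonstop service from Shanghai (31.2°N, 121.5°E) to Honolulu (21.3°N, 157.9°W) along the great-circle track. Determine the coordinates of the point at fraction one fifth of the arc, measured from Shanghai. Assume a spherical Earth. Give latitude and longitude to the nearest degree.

Convert each endpoint to a unit vector on the sphere (x = cos φ cos λ, y = cos φ sin λ, z = sin φ).
The central angle between the endpoints is δ = arccos(p₁·p₂) ≈ 1.247 rad (71.4°).
Interpolate at f = 1/5 with slerp weights a = sin((1−f)δ)/sin δ ≈ 0.886, b = sin(fδ)/sin δ ≈ 0.260.
p = a·p₁ + b·p₂ ≈ (-0.621, 0.555, 0.554); φ = arcsin(p_z) ≈ 33.62°, λ = atan2(p_y, p_x) ≈ 138.20°.

≈ (34°N, 138°E)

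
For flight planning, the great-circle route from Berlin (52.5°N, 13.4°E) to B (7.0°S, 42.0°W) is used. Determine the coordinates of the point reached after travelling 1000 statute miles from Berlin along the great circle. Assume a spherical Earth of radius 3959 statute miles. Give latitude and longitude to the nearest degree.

From cos δ = sin φ₁ sin φ₂ + cos φ₁ cos φ₂ cos Δλ, the central angle is δ ≈ 1.322 rad (75.7°). The total great-circle distance is δ·R ≈ 1.322 × 3959 ≈ 5233 mi, so the target fraction is f = 1000/5233 ≈ 0.191.
Interpolate at f ≈ 0.191 with slerp weights a = sin((1−f)δ)/sin δ ≈ 0.905, b = sin(fδ)/sin δ ≈ 0.258.
p = a·p₁ + b·p₂ ≈ (0.726, -0.044, 0.686); φ = arcsin(p_z) ≈ 43.34°, λ = atan2(p_y, p_x) ≈ -3.44°.

≈ (43°N, 3°W)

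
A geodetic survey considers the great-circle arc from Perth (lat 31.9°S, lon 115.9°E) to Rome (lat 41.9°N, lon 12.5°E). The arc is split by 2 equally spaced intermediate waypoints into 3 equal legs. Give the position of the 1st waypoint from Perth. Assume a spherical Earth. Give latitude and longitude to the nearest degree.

≈ lat 6°S, lon 83°E

From cos δ = sin φ₁ sin φ₂ + cos φ₁ cos φ₂ cos Δλ, the central angle is δ ≈ 2.094 rad (120.0°).
Interpolate at f = 1/3 with slerp weights a = sin((1−f)δ)/sin δ ≈ 1.137, b = sin(fδ)/sin δ ≈ 0.742.
p = a·p₁ + b·p₂ ≈ (0.117, 0.987, -0.105); φ = arcsin(p_z) ≈ -6.04°, λ = atan2(p_y, p_x) ≈ 83.22°.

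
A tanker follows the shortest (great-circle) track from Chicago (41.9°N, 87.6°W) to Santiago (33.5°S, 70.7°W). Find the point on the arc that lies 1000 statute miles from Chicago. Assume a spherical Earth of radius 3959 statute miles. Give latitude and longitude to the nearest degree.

≈ 28°N, 84°W

Write both endpoints as unit vectors p₁, p₂ with components (cos φ cos λ, cos φ sin λ, sin φ).
The central angle between the endpoints is δ = arccos(p₁·p₂) ≈ 1.344 rad (77.0°). The total great-circle distance is δ·R ≈ 1.344 × 3959 ≈ 5319 mi, so the target fraction is f = 1000/5319 ≈ 0.188.
Interpolate at f ≈ 0.188 with slerp weights a = sin((1−f)δ)/sin δ ≈ 0.910, b = sin(fδ)/sin δ ≈ 0.257.
p = a·p₁ + b·p₂ ≈ (0.099, -0.879, 0.466); φ = arcsin(p_z) ≈ 27.81°, λ = atan2(p_y, p_x) ≈ -83.57°.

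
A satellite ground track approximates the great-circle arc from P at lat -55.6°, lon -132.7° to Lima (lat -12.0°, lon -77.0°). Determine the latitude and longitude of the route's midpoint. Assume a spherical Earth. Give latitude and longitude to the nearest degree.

Write both endpoints as unit vectors p₁, p₂ with components (cos φ cos λ, cos φ sin λ, sin φ).
The central angle between the endpoints is δ = arccos(p₁·p₂) ≈ 1.067 rad (61.1°).
Interpolate at f = 1/2 with slerp weights a = sin((1−f)δ)/sin δ ≈ 0.581, b = sin(fδ)/sin δ ≈ 0.581.
p = a·p₁ + b·p₂ ≈ (-0.095, -0.795, -0.600); φ = arcsin(p_z) ≈ -36.86°, λ = atan2(p_y, p_x) ≈ -96.80°.

≈ lat -37°, lon -97°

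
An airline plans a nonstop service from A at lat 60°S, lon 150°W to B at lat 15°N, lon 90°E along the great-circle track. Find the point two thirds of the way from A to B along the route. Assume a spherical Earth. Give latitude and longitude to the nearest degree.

≈ lat 19°S, lon 109°E

The haversine formula gives a central angle δ ≈ 2.055 rad (117.8°) between the endpoints.
Interpolate at f = 2/3 with slerp weights a = sin((1−f)δ)/sin δ ≈ 0.715, b = sin(fδ)/sin δ ≈ 1.107.
p = a·p₁ + b·p₂ ≈ (-0.310, 0.891, -0.333); φ = arcsin(p_z) ≈ -19.42°, λ = atan2(p_y, p_x) ≈ 109.16°.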